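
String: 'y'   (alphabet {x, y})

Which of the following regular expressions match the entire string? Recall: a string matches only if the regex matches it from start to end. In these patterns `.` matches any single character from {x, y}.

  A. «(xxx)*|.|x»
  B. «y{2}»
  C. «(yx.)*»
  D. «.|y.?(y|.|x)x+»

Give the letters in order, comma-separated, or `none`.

A → match
B → no match
C → no match
D → match

A, D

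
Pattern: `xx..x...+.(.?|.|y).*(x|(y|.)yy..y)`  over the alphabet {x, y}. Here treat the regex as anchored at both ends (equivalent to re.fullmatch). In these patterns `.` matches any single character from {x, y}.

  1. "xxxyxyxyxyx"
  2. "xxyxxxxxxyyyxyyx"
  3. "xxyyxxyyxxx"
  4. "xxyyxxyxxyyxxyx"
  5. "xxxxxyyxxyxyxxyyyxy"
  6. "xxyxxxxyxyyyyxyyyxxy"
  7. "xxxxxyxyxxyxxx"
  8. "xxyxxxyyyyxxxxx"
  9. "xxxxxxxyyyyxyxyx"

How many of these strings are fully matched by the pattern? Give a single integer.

9

1 → match
2 → match
3 → match
4 → match
5 → match
6 → match
7 → match
8 → match
9 → match
Total matched: 9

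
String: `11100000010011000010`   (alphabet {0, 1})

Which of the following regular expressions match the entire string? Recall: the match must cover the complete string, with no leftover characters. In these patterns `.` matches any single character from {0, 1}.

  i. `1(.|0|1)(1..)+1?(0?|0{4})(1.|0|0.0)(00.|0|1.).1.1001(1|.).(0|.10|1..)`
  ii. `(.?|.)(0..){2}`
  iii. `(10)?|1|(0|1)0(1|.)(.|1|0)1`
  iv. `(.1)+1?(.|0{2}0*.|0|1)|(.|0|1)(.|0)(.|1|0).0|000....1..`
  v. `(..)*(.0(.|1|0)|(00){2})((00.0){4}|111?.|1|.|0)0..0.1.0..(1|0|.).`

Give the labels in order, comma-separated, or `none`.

v

i → no match
ii → no match
iii → no match
iv → no match
v → match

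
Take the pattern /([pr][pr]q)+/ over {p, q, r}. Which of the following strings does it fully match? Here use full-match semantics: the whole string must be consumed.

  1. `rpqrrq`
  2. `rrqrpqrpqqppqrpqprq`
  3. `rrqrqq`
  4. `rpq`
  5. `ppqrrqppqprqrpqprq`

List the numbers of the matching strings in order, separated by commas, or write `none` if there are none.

1, 4, 5

1 → match
2 → no match
3 → no match
4 → match
5 → match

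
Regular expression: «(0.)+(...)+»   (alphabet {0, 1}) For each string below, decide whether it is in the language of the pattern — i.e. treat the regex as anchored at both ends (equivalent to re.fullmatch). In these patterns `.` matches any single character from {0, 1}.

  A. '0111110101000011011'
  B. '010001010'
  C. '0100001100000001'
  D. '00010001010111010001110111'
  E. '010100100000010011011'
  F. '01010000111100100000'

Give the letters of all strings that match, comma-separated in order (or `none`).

A → no match
B → match
C → match
D → match
E → match
F → match

B, C, D, E, F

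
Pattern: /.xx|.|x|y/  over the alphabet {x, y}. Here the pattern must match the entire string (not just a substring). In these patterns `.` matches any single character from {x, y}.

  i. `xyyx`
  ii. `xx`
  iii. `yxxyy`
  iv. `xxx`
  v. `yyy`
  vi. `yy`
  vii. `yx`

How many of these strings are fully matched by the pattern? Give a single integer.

1

i → no match
ii → no match
iii → no match
iv → match
v → no match
vi → no match
vii → no match
Total matched: 1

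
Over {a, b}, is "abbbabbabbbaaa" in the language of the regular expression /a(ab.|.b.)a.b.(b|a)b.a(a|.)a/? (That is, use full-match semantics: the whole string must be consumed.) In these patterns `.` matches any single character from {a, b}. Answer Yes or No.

Yes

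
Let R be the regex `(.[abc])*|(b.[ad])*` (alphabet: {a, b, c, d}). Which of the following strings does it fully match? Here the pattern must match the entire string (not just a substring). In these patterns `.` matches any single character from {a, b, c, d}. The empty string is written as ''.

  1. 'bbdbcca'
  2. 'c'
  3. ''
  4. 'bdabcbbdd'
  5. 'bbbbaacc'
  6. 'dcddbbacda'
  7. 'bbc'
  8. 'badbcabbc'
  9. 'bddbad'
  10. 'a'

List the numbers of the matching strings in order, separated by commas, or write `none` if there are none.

1 → no match
2 → no match
3 → match
4 → no match
5 → match
6 → no match
7 → no match
8 → no match
9 → match
10 → no match

3, 5, 9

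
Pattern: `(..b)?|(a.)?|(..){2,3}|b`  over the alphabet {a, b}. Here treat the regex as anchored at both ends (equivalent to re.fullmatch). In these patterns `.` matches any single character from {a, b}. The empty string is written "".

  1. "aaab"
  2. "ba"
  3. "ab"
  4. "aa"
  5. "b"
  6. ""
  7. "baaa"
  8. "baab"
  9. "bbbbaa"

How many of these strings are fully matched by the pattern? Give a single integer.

8

1. "aaab" → match
2. "ba" → no match
3. "ab" → match
4. "aa" → match
5. "b" → match
6. "" → match
7. "baaa" → match
8. "baab" → match
9. "bbbbaa" → match
Total matched: 8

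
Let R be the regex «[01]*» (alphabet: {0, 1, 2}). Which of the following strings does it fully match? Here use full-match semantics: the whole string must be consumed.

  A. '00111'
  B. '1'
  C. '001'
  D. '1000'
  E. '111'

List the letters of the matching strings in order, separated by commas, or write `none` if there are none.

A → match
B → match
C → match
D → match
E → match

A, B, C, D, E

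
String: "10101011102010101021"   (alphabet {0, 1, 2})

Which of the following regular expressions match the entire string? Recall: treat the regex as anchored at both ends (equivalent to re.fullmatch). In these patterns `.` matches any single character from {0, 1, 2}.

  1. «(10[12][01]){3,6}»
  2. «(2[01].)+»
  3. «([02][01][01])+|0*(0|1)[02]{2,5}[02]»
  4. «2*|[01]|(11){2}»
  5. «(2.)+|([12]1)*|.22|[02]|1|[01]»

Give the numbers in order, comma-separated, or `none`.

1 → match
2 → no match — must start with "2"
3 → no match
4 → no match
5 → no match

1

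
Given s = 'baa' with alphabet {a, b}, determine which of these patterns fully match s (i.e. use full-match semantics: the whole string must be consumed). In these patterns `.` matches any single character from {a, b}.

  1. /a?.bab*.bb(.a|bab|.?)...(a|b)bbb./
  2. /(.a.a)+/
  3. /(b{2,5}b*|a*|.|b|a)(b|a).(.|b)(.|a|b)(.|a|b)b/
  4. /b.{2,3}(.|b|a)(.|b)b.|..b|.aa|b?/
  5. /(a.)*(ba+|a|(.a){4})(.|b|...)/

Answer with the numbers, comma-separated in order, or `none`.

4, 5

1 → no match
2 → no match
3 → no match — must end with 'b'
4 → match
5 → match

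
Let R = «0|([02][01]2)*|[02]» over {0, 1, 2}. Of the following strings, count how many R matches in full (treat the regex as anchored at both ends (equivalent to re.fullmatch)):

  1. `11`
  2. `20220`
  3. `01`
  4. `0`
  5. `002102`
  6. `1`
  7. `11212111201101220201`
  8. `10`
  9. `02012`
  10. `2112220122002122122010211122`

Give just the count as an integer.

1. `11` → no match
2. `20220` → no match
3. `01` → no match
4. `0` → match
5. `002102` → no match
6. `1` → no match
7 → no match
8. `10` → no match
9. `02012` → no match
10 → no match
Total matched: 1

1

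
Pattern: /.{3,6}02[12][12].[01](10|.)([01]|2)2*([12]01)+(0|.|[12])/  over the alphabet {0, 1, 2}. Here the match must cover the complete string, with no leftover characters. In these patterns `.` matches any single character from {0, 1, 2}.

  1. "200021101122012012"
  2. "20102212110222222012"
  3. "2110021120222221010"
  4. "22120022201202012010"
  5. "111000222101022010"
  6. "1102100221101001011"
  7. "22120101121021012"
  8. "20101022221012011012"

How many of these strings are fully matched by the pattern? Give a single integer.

7

1 → match
2 → match
3 → match
4 → match
5 → match
6 → match
7 → no match
8 → match
Total matched: 7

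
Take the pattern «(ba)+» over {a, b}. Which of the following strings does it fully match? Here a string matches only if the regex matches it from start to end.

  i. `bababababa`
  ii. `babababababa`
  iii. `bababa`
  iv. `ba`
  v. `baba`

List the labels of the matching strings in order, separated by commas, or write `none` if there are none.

i → match
ii → match
iii → match
iv → match
v → match

i, ii, iii, iv, v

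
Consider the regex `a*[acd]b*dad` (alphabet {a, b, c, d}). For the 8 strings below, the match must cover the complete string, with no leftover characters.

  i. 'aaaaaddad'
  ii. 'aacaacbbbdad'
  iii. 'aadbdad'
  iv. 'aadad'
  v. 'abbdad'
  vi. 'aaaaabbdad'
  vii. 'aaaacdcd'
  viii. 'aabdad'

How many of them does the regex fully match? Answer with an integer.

6

i → match
ii → no match
iii → match
iv → match
v → match
vi → match
vii → no match — must end with 'dad'
viii → match
Total matched: 6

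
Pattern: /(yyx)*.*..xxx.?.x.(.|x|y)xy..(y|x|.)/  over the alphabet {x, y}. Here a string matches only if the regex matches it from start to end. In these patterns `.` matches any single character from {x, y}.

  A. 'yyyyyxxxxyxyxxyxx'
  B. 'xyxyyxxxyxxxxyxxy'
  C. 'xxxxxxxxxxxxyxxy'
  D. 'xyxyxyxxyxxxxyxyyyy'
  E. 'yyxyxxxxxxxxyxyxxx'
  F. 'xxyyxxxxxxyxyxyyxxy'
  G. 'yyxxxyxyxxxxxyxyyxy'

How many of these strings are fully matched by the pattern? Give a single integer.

3

A → no match
B → match
C → match
D → no match
E → match
F → no match
G → no match
Total matched: 3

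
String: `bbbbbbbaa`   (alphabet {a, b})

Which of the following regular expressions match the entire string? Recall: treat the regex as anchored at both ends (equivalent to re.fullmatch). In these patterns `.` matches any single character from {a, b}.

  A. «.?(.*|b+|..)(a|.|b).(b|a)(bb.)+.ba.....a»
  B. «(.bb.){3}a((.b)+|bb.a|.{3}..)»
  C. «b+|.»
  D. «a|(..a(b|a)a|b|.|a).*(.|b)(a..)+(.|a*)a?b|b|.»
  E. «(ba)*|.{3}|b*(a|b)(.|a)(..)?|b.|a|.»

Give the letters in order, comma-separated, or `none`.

E

A → no match
B → no match
C → no match
D → no match
E → match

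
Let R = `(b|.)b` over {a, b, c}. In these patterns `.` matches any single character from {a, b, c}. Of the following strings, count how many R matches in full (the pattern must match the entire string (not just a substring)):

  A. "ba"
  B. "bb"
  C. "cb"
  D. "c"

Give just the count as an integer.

2

A → no match — must end with "b"
B → match
C → match
D → no match — must end with "b"
Total matched: 2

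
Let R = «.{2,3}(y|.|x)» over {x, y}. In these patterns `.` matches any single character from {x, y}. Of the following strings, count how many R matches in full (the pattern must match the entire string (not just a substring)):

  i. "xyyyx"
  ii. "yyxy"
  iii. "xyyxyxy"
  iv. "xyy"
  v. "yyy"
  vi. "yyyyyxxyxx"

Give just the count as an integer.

i → no match
ii → match
iii → no match
iv → match
v → match
vi → no match
Total matched: 3

3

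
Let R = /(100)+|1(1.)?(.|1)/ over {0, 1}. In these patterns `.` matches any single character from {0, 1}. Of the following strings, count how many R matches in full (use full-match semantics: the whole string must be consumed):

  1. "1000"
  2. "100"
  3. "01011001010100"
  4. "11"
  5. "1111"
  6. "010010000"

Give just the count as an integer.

3

1 → no match
2 → match
3 → no match
4 → match
5 → match
6 → no match
Total matched: 3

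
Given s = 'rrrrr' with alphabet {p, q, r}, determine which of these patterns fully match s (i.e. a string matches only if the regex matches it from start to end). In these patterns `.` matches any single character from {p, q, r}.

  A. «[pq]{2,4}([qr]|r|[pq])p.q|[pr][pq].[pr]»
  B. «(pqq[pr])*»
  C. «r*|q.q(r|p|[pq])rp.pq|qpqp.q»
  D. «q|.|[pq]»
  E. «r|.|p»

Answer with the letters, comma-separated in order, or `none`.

C

A → no match
B → no match
C → match
D → no match
E → no match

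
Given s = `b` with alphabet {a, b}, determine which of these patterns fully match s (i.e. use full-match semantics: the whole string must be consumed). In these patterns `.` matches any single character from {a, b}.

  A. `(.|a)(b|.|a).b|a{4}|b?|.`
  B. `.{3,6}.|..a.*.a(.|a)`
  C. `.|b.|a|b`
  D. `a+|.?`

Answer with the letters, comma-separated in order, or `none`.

A → match
B → no match
C → match
D → match

A, C, D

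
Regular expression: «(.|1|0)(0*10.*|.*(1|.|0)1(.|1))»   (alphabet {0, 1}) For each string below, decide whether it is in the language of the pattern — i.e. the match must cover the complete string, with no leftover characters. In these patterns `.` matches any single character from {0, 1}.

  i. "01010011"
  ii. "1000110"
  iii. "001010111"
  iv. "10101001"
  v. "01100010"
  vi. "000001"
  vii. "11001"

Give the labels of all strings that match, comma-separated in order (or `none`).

i → match
ii → match
iii → match
iv → match
v → match
vi → no match
vii → match

i, ii, iii, iv, v, vii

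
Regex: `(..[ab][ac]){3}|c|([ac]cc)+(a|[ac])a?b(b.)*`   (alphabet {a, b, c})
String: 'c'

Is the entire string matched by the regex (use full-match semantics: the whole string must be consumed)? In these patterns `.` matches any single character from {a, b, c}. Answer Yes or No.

Yes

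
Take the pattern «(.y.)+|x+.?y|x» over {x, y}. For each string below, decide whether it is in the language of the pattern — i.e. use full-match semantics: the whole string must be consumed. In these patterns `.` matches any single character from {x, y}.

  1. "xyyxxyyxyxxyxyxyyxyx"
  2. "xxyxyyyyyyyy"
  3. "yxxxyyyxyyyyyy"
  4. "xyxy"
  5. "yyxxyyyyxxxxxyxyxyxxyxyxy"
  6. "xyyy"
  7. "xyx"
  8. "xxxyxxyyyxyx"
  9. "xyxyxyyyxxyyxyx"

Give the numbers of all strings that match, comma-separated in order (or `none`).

1 → no match
2. "xxyxyyyyyyyy" → no match
3 → no match
4. "xyxy" → no match
5 → no match
6. "xyyy" → no match
7. "xyx" → match
8. "xxxyxxyyyxyx" → no match
9 → no match

7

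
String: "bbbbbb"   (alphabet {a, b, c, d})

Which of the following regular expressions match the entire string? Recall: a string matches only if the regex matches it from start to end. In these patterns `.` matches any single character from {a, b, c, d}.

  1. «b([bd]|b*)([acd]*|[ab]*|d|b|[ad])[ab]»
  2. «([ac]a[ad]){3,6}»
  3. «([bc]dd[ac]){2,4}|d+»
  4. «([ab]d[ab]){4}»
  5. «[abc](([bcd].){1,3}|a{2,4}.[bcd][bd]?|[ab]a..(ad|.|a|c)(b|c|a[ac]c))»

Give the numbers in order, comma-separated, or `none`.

1

1 → match
2 → no match
3 → no match
4 → no match
5 → no match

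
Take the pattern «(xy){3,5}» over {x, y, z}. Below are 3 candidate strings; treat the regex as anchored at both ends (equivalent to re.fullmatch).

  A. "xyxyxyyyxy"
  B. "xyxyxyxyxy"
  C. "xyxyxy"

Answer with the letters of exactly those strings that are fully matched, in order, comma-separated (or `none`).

B, C

A → no match
B → match
C → match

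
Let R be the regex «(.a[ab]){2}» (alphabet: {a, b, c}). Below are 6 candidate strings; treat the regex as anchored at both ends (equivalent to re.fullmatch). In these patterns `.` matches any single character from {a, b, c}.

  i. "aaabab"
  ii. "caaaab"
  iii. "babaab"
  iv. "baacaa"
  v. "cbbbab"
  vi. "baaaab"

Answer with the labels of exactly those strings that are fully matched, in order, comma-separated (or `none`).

i → match
ii → match
iii → match
iv → match
v → no match
vi → match

i, ii, iii, iv, vi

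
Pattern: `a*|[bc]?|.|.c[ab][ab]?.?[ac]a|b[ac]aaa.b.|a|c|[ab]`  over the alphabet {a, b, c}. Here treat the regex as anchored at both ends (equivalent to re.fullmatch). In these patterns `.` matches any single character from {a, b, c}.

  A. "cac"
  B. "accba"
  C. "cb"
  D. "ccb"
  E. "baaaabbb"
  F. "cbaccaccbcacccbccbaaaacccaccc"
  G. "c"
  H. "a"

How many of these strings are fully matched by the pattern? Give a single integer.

3

A → no match
B → no match
C → no match
D → no match
E → match
F → no match
G → match
H → match
Total matched: 3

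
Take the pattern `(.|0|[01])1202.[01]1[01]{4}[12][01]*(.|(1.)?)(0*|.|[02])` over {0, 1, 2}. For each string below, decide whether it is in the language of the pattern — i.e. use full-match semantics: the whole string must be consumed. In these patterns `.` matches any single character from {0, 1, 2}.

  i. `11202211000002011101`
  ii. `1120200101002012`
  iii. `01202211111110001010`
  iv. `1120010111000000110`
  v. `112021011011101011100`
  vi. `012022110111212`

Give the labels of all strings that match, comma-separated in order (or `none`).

ii, iii, v, vi

i → no match
ii → match
iii → match
iv → no match
v → match
vi → match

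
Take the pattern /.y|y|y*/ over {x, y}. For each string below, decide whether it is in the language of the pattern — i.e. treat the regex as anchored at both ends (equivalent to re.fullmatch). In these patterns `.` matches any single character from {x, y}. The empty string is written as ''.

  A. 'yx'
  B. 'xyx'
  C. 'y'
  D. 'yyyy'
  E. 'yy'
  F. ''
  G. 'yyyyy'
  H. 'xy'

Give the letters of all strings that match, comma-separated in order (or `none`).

C, D, E, F, G, H

A. 'yx' → no match
B. 'xyx' → no match
C. 'y' → match
D. 'yyyy' → match
E. 'yy' → match
F. '' → match
G. 'yyyyy' → match
H. 'xy' → match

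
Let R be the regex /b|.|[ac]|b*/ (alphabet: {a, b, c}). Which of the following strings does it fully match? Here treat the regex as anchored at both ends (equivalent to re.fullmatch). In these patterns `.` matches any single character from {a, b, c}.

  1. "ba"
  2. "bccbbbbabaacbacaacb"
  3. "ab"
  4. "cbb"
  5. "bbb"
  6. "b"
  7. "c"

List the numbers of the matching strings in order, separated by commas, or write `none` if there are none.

1. "ba" → no match
2 → no match
3. "ab" → no match
4. "cbb" → no match
5. "bbb" → match
6. "b" → match
7. "c" → match

5, 6, 7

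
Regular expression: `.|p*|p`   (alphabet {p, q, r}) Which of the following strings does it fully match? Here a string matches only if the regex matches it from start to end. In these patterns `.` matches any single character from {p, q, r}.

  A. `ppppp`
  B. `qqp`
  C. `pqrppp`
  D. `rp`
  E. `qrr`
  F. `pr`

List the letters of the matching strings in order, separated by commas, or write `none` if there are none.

A → match
B → no match
C → no match
D → no match
E → no match
F → no match

A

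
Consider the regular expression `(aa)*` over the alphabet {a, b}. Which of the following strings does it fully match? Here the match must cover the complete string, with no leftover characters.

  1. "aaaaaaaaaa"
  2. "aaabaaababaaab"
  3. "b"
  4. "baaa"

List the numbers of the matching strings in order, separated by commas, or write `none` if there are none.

1 → match
2 → no match
3 → no match
4 → no match

1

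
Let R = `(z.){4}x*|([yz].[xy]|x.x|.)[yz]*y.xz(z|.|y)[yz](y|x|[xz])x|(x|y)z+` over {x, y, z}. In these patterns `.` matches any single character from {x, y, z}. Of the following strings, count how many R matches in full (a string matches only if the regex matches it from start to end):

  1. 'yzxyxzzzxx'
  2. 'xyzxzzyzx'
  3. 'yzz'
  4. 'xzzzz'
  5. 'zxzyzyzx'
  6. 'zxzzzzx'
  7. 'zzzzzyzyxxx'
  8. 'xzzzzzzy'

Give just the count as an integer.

5

1. 'yzxyxzzzxx' → no match
2. 'xyzxzzyzx' → match
3. 'yzz' → match
4. 'xzzzz' → match
5. 'zxzyzyzx' → match
6. 'zxzzzzx' → no match
7. 'zzzzzyzyxxx' → match
8. 'xzzzzzzy' → no match
Total matched: 5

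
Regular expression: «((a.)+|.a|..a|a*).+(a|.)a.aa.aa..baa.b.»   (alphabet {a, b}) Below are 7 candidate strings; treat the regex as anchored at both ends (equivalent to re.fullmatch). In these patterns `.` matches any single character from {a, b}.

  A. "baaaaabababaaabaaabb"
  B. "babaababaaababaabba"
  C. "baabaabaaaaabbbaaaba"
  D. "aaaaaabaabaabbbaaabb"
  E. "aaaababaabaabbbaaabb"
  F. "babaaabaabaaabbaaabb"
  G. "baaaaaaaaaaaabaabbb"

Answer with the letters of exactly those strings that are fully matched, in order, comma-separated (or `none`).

A → no match
B → no match
C → match
D → match
E → match
F → match
G → match

C, D, E, F, G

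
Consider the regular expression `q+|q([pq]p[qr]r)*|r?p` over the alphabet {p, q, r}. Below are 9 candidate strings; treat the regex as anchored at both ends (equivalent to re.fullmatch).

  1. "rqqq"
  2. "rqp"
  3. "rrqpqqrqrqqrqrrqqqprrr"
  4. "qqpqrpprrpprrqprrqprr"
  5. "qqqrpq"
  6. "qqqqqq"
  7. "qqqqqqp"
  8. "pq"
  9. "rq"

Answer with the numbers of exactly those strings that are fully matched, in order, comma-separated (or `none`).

1 → no match
2 → no match
3 → no match
4 → match
5 → no match
6 → match
7 → no match
8 → no match
9 → no match

4, 6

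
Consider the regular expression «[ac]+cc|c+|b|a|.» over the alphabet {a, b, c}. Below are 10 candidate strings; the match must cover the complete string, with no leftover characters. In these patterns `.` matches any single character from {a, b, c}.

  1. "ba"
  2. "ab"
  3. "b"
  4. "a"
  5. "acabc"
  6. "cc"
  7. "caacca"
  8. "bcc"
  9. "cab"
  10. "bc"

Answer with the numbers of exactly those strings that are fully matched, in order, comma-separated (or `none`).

3, 4, 6

1 → no match
2 → no match
3 → match
4 → match
5 → no match
6 → match
7 → no match
8 → no match
9 → no match
10 → no match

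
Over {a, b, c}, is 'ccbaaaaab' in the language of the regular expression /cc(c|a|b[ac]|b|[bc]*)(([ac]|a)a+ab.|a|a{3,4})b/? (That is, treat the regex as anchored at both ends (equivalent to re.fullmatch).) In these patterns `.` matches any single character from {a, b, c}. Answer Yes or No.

Yes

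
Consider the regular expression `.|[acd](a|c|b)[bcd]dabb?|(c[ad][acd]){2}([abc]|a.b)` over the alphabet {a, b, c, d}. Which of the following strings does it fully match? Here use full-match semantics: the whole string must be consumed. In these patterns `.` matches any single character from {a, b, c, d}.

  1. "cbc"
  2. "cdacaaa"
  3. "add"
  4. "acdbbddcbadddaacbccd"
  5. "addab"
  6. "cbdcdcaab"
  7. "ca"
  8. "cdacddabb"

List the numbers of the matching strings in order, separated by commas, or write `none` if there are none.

1 → no match
2 → match
3 → no match
4 → no match
5 → no match
6 → no match
7 → no match
8 → match

2, 8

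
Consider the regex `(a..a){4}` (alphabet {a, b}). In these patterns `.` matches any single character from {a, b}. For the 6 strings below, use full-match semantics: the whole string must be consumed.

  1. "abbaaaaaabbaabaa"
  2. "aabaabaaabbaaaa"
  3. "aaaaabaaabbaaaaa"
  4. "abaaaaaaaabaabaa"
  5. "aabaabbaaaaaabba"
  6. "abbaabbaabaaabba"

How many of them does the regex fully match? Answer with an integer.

1 → match
2 → no match
3 → match
4 → match
5 → match
6 → match
Total matched: 5

5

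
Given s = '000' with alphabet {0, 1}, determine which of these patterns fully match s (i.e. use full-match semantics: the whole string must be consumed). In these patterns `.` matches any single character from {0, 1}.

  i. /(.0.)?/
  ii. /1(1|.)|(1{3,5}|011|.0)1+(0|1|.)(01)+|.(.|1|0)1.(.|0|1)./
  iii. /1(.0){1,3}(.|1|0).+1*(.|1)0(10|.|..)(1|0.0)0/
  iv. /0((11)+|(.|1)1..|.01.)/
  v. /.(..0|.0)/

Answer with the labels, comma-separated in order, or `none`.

i, v

i → match
ii → no match
iii → no match — must start with '1'
iv → no match
v → match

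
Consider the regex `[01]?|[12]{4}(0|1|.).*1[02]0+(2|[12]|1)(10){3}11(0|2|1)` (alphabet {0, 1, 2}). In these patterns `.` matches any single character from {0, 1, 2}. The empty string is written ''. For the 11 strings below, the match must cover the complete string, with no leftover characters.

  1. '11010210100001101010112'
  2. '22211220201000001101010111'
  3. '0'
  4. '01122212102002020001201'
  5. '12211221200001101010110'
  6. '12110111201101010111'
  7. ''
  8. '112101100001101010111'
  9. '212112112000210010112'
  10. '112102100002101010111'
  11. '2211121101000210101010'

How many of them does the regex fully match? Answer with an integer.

1 → no match
2 → match
3. '0' → match
4 → no match
5 → match
6 → match
7. '' → match
8 → match
9 → no match
10 → match
11 → no match
Total matched: 7

7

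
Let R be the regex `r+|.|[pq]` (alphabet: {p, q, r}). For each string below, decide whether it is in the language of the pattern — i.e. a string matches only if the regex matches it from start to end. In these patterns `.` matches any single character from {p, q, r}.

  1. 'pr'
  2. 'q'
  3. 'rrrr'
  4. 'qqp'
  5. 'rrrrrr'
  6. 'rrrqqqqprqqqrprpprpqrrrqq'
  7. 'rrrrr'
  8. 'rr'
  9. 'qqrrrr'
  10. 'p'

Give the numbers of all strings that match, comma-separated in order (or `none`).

1 → no match
2 → match
3 → match
4 → no match
5 → match
6 → no match
7 → match
8 → match
9 → no match
10 → match

2, 3, 5, 7, 8, 10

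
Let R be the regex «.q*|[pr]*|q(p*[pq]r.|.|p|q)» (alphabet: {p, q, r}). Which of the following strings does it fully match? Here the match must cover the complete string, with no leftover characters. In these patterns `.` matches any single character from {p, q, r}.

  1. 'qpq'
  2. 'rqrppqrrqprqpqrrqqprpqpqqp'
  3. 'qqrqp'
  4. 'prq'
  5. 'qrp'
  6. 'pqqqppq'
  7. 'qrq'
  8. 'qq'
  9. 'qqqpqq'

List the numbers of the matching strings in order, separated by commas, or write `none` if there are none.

1 → no match
2 → no match
3 → no match
4 → no match
5 → no match
6 → no match
7 → no match
8 → match
9 → no match

8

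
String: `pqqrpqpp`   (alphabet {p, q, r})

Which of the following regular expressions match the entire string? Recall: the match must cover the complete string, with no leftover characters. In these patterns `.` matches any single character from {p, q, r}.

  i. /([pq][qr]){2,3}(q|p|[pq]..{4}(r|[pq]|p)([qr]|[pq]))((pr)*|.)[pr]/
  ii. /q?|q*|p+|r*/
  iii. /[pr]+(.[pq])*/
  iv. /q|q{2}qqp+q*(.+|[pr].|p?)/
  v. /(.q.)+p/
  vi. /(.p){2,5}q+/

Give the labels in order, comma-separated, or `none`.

i → match
ii → no match
iii → no match
iv → no match — must start with `q`
v → no match
vi → no match — must end with `q`

i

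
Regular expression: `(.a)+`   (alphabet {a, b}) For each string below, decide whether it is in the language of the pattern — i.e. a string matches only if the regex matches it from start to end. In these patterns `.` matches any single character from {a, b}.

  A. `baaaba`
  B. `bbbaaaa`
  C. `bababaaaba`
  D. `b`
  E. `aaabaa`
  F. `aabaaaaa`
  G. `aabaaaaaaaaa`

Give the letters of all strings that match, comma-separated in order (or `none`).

A, C, F, G

A → match
B → no match
C → match
D → no match — must end with `a`
E → no match
F → match
G → match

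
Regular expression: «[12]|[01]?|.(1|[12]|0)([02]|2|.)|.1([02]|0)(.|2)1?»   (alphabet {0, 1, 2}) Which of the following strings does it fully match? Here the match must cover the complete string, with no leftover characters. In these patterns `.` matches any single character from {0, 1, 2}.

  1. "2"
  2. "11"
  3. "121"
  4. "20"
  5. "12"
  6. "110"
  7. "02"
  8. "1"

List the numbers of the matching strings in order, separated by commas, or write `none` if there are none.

1. "2" → match
2. "11" → no match
3. "121" → match
4. "20" → no match
5. "12" → no match
6. "110" → match
7. "02" → no match
8. "1" → match

1, 3, 6, 8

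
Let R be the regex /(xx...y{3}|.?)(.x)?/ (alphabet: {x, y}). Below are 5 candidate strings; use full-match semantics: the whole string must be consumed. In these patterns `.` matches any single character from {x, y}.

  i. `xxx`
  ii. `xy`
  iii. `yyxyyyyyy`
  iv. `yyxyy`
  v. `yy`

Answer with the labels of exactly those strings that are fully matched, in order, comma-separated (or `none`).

i

i → match
ii → no match
iii → no match
iv → no match
v → no match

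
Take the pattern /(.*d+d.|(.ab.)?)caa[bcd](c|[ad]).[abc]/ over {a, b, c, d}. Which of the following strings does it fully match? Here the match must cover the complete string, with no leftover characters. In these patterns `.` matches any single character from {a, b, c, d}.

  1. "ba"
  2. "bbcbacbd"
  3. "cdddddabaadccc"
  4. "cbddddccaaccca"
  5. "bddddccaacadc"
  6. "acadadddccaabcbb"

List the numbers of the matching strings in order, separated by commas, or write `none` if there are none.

4, 5, 6

1 → no match
2 → no match
3 → no match
4 → match
5 → match
6 → match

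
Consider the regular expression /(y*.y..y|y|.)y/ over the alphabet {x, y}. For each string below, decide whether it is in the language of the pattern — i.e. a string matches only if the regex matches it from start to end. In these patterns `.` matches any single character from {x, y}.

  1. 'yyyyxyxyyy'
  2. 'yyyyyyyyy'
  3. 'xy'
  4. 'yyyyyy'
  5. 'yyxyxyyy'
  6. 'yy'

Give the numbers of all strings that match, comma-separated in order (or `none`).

1, 2, 3, 4, 5, 6

1. 'yyyyxyxyyy' → match
2. 'yyyyyyyyy' → match
3. 'xy' → match
4. 'yyyyyy' → match
5. 'yyxyxyyy' → match
6. 'yy' → match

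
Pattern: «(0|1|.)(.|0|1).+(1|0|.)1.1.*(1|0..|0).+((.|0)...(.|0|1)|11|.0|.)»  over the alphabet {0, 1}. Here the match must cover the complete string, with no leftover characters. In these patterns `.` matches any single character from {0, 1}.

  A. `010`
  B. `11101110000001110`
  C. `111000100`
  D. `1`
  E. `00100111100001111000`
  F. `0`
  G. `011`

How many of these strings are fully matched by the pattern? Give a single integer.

2

A. `010` → no match
B → match
C. `111000100` → no match
D. `1` → no match
E → match
F. `0` → no match
G. `011` → no match
Total matched: 2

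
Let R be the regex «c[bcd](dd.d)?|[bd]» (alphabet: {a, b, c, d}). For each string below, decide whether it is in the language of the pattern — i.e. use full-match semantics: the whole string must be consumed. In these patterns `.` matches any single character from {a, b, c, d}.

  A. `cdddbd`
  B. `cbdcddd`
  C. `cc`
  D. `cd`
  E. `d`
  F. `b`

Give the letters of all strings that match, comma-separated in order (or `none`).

A → match
B → no match
C → match
D → match
E → match
F → match

A, C, D, E, F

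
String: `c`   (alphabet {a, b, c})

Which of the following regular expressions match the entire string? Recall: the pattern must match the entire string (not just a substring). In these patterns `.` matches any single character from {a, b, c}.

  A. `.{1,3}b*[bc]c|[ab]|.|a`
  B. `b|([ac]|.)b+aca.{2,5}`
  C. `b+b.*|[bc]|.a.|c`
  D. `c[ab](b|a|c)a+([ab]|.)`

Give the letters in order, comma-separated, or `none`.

A → match
B → no match
C → match
D → no match

A, C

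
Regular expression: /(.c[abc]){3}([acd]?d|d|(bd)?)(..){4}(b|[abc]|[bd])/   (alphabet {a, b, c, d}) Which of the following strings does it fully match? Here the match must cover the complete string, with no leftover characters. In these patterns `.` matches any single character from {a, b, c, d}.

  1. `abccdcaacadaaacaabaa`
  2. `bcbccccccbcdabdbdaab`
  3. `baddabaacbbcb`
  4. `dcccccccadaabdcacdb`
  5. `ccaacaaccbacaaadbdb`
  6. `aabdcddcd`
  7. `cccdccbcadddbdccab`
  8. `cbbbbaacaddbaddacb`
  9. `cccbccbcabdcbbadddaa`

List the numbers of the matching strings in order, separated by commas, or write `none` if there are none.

4, 7, 9

1 → no match
2 → no match
3 → no match
4 → match
5 → no match
6 → no match
7 → match
8 → no match
9 → match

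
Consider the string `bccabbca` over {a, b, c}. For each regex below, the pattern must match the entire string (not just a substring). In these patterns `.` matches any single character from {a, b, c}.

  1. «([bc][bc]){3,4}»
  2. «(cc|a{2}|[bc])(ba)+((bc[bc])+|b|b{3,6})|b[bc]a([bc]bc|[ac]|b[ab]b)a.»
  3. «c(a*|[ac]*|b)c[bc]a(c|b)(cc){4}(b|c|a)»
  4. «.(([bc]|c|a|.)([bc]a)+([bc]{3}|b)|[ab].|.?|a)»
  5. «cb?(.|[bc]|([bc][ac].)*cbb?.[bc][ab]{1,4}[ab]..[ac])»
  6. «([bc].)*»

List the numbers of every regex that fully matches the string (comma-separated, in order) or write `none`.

1 → no match
2 → no match
3 → no match — must start with `c`
4 → no match
5 → no match — must start with `c`
6 → match

6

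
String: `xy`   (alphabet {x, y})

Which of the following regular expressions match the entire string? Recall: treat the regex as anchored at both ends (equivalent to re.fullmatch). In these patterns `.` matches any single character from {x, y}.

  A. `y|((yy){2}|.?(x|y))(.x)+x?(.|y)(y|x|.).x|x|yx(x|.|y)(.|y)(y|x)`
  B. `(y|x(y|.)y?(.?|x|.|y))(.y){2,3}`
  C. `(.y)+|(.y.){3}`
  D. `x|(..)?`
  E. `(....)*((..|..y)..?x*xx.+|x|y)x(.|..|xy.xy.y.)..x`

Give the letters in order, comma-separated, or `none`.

C, D

A → no match
B → no match
C → match
D → match
E → no match — must end with `x`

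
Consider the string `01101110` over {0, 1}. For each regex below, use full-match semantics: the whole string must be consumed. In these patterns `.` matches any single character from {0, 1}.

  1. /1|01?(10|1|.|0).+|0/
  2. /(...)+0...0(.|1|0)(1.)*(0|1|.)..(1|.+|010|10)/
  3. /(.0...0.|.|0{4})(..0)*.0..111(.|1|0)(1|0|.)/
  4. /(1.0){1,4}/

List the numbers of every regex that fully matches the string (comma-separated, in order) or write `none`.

1

1 → match
2 → no match
3 → no match
4 → no match — must start with `1`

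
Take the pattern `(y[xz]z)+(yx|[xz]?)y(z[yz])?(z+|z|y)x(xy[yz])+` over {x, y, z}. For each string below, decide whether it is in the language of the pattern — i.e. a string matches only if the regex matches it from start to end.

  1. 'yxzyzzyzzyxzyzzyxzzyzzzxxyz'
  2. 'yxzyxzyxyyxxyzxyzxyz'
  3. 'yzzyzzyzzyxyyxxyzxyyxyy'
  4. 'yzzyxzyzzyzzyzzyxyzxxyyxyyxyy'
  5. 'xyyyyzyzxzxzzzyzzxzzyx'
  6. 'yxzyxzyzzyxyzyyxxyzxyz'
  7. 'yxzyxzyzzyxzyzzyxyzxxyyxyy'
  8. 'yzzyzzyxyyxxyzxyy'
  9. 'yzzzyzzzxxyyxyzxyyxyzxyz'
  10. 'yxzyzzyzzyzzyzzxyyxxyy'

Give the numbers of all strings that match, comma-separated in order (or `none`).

1 → match
2 → match
3 → match
4 → match
5 → no match — must start with 'y'
6 → match
7 → match
8 → match
9 → match
10 → match

1, 2, 3, 4, 6, 7, 8, 9, 10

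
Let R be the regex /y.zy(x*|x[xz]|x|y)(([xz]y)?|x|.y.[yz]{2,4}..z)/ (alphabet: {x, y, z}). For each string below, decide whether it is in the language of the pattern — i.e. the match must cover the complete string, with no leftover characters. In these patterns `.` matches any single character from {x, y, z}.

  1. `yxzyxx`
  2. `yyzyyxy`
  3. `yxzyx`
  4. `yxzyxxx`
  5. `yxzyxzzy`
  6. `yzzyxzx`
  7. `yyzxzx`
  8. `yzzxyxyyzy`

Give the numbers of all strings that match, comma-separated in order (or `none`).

1, 2, 3, 4, 5, 6

1 → match
2 → match
3 → match
4 → match
5 → match
6 → match
7 → no match
8 → no match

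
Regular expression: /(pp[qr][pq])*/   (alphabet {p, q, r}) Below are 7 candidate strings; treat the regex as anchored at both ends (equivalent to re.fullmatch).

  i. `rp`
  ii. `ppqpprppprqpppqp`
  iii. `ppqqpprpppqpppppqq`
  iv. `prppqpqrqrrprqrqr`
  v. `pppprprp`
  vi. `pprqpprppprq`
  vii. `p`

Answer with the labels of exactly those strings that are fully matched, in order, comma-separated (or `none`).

vi

i → no match
ii → no match
iii → no match
iv → no match
v → no match
vi → match
vii → no match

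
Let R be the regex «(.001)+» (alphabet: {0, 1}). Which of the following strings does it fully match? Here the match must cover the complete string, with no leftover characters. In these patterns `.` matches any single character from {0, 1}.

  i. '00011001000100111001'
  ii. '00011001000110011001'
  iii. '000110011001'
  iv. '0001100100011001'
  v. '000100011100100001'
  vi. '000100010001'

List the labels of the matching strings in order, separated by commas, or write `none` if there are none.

ii, iii, iv, vi

i → no match
ii → match
iii → match
iv → match
v → no match
vi → match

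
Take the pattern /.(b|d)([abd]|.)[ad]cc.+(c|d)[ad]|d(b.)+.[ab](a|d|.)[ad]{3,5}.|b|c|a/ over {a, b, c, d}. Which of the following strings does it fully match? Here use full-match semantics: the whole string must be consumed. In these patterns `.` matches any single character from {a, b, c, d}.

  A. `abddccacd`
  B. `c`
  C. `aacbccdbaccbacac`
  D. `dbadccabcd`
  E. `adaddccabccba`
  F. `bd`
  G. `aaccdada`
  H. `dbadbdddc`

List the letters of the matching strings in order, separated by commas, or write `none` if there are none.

A, B, D

A → match
B → match
C → no match
D → match
E → no match
F → no match
G → no match
H → no match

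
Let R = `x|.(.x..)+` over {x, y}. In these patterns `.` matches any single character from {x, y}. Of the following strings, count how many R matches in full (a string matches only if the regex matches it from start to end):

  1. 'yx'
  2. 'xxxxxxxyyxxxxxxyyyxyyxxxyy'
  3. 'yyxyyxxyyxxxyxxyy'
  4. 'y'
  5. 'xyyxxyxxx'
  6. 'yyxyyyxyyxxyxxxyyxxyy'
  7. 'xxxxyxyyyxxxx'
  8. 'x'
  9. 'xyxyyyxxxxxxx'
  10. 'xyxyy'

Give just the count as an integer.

1. 'yx' → no match
2 → no match
3 → match
4. 'y' → no match
5. 'xyyxxyxxx' → no match
6 → match
7 → no match
8. 'x' → match
9 → match
10. 'xyxyy' → match
Total matched: 5

5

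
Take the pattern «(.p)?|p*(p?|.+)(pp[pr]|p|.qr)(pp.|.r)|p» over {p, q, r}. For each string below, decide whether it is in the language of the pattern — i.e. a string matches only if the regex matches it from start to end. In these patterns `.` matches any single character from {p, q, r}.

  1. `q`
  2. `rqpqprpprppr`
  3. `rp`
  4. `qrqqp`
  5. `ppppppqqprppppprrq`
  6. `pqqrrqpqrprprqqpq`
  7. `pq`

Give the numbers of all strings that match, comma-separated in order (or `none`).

2, 3

1 → no match
2 → match
3 → match
4 → no match
5 → no match
6 → no match
7 → no match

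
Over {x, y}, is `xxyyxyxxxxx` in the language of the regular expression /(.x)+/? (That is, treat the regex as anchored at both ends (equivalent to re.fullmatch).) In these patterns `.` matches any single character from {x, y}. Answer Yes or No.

No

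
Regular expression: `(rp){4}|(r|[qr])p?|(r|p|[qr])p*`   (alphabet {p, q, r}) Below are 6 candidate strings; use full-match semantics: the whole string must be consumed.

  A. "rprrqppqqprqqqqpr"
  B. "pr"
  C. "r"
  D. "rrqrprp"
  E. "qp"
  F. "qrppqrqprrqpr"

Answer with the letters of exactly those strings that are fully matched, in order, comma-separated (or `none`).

C, E

A → no match
B. "pr" → no match
C. "r" → match
D. "rrqrprp" → no match
E. "qp" → match
F → no match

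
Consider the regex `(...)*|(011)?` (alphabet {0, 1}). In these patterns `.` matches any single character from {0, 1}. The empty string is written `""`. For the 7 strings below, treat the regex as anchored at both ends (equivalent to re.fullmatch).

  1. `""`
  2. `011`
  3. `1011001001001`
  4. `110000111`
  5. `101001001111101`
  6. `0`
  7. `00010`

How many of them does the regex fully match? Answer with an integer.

1 → match
2 → match
3 → no match
4 → match
5 → match
6 → no match
7 → no match
Total matched: 4

4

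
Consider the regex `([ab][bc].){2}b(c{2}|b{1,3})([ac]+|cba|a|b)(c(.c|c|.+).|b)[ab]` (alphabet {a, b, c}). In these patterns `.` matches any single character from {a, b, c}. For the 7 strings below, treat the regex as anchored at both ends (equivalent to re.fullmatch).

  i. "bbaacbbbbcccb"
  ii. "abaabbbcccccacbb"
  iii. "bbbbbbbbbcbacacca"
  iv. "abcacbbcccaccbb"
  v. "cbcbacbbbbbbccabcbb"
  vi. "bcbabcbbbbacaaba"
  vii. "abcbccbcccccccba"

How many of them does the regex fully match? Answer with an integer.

i → match
ii → match
iii → match
iv → match
v → no match
vi → match
vii → match
Total matched: 6

6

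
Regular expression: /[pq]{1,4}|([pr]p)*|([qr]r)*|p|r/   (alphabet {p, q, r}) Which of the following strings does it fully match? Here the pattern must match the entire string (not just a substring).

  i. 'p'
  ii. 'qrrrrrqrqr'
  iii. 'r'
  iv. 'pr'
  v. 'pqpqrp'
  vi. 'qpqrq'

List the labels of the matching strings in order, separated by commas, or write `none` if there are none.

i → match
ii → match
iii → match
iv → no match
v → no match
vi → no match

i, ii, iii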